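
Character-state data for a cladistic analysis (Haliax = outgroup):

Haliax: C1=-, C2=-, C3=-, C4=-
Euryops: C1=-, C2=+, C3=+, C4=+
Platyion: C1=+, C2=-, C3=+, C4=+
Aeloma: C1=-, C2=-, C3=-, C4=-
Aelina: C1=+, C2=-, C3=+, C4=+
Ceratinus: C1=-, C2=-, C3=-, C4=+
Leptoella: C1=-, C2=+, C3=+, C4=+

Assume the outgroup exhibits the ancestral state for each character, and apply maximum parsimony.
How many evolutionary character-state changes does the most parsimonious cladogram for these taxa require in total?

The outgroup has state '-' for every character, so '+' is the derived state throughout.
C1 (derived state '+') is shared by Aelina and Platyion — a synapomorphy uniting that clade.
C2 (derived state '+') is shared by Euryops and Leptoella — a synapomorphy uniting that clade.
Only Aelina, Euryops, Leptoella, and Platyion show the derived state '+' for C3, supporting them as a clade.
C4 (derived state '+') is shared by Aelina, Ceratinus, Euryops, Leptoella, and Platyion — a synapomorphy uniting that clade.
Most parsimonious ingroup topology: ((((Euryops,Leptoella),(Platyion,Aelina)),Ceratinus),Aeloma).
Changes per character on this tree: C1: 1; C2: 1; C3: 1; C4: 1.
Total = 4.

4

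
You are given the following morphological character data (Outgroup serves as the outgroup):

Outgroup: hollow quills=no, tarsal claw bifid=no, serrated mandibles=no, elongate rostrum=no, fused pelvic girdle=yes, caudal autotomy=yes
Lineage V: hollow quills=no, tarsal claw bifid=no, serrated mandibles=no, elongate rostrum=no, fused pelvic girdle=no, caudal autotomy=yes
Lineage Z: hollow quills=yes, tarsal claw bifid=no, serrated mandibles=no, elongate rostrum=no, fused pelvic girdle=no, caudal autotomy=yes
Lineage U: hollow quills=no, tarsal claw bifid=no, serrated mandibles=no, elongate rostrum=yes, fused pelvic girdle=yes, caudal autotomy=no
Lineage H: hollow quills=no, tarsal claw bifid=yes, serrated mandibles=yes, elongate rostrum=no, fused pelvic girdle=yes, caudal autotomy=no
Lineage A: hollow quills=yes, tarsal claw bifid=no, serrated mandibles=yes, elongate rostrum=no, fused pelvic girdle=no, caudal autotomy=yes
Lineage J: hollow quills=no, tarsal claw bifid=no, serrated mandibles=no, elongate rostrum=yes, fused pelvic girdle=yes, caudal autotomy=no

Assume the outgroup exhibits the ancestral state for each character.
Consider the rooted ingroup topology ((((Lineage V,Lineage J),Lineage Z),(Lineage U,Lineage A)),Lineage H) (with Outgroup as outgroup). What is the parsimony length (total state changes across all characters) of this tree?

Map each character onto ((((Lineage V,Lineage J),Lineage Z),(Lineage U,Lineage A)),Lineage H) (rooted by Outgroup) and count the minimum state changes it requires (Fitch parsimony):
hollow quills: 2; tarsal claw bifid: 1; serrated mandibles: 2; elongate rostrum: 2; fused pelvic girdle: 3; caudal autotomy: 3.
Total tree length = 13.

13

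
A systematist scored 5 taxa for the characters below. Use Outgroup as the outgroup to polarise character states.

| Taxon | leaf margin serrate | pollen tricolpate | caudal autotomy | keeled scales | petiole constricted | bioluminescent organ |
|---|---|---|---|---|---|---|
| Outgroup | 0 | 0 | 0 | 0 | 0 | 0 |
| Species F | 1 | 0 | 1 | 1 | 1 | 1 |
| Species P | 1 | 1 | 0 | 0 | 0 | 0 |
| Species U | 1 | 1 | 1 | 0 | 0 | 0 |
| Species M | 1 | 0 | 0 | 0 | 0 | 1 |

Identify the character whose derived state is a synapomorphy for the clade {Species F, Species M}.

The outgroup has state '0' for every character, so '1' is the derived state throughout.
All ingroup taxa share the derived state '1' for leaf margin serrate; it defines the ingroup but does not resolve relationships within it.
pollen tricolpate (derived state '1') is shared by Species P and Species U — a synapomorphy uniting that clade.
caudal autotomy groups Species F and Species U, which is incompatible with the clades supported by the remaining characters; treating it as convergent (homoplasy) costs fewer steps than any alternative tree.
keeled scales: derived state '1' in Species F only — an autapomorphy, so it tells us nothing about relationships among taxa.
petiole constricted: derived state '1' in Species F only — an autapomorphy, so it tells us nothing about relationships among taxa.
bioluminescent organ: derived state '1' in Species F and Species M only — synapomorphy for {Species F, Species M}.
Most parsimonious ingroup topology: ((Species F,Species M),(Species P,Species U)).
The clade {Species F, Species M} is supported by bioluminescent organ: its derived state '1' occurs in exactly those taxa and in no other taxon (including the outgroup).

bioluminescent organ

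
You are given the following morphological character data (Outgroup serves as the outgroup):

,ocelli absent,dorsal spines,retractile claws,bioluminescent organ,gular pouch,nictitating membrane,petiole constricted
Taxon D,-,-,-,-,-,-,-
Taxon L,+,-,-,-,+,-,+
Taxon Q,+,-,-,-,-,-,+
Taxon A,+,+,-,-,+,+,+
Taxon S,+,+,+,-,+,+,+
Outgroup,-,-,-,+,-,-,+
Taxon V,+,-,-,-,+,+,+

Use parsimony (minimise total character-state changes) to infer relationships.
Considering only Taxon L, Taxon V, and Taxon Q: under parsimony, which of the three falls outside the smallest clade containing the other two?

Taxon Q

Character polarity is set by the outgroup: the derived state is whichever differs from the outgroup's state, so for bioluminescent organ, petiole constricted the derived state is '-', and for the remaining characters it is '+'.
ocelli absent: derived state '+' in Taxon A, Taxon L, Taxon Q, Taxon S, and Taxon V only — synapomorphy for {Taxon A, Taxon L, Taxon Q, Taxon S, Taxon V}.
Only Taxon A and Taxon S show the derived state '+' for dorsal spines, supporting them as a clade.
retractile claws: derived state '+' in Taxon S only — an autapomorphy, so it tells us nothing about relationships among taxa.
bioluminescent organ (derived state '-') is shared by all ingroup taxa — unites the whole ingroup.
Only Taxon A, Taxon L, Taxon S, and Taxon V show the derived state '+' for gular pouch, supporting them as a clade.
nictitating membrane: derived state '+' in Taxon A, Taxon S, and Taxon V only — synapomorphy for {Taxon A, Taxon S, Taxon V}.
petiole constricted (derived state '-') is unique to Taxon D (autapomorphy; uninformative for grouping).
Most parsimonious ingroup topology: (((((Taxon A,Taxon S),Taxon V),Taxon L),Taxon Q),Taxon D).
Taxon V and Taxon L share a more recent common ancestor with each other than either does with Taxon Q, so Taxon Q is the least closely related of the three.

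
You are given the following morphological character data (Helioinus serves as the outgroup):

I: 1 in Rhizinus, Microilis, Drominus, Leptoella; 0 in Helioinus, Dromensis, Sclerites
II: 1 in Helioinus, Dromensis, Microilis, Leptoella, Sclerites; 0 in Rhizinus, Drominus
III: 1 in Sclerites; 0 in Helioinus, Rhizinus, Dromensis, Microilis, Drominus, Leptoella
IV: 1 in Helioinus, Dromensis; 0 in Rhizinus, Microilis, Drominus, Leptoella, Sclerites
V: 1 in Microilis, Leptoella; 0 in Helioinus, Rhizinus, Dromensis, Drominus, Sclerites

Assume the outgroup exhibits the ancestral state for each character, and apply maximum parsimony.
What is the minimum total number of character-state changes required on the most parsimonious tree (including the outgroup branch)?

5

Character polarity is set by the outgroup: the derived state is whichever differs from the outgroup's state, so for II, IV the derived state is '0', and for the remaining characters it is '1'.
Only Drominus, Leptoella, Microilis, and Rhizinus show the derived state '1' for I, supporting them as a clade.
Only Drominus and Rhizinus show the derived state '0' for II, supporting them as a clade.
III: derived state '1' in Sclerites only — an autapomorphy, so it tells us nothing about relationships among taxa.
IV: derived state '0' in Drominus, Leptoella, Microilis, Rhizinus, and Sclerites only — synapomorphy for {Drominus, Leptoella, Microilis, Rhizinus, Sclerites}.
V: derived state '1' in Leptoella and Microilis only — synapomorphy for {Leptoella, Microilis}.
Most parsimonious ingroup topology: ((((Rhizinus,Drominus),(Microilis,Leptoella)),Sclerites),Dromensis).
Changes per character on this tree: I: 1; II: 1; III: 1; IV: 1; V: 1.
Total = 5.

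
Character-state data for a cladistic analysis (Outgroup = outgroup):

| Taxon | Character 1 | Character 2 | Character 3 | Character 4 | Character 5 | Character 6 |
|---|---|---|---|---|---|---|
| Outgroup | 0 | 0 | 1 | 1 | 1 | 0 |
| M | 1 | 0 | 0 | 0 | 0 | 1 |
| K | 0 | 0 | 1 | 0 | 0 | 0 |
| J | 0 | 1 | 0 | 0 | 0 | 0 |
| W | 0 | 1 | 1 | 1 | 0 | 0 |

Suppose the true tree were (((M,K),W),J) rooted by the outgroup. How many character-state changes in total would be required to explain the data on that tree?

Map each character onto (((M,K),W),J) (rooted by Outgroup) and count the minimum state changes it requires (Fitch parsimony):
Character 1: 1; Character 2: 2; Character 3: 2; Character 4: 2; Character 5: 1; Character 6: 1.
Total tree length = 9.

9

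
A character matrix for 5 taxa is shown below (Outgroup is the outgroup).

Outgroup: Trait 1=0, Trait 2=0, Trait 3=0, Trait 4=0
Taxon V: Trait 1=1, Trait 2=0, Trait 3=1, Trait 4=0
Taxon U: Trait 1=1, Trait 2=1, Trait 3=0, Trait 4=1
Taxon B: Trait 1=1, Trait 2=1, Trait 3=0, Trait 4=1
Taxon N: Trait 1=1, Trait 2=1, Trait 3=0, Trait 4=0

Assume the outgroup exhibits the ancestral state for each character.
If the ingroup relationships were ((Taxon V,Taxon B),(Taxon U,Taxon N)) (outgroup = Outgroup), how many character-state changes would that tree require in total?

6

Map each character onto ((Taxon V,Taxon B),(Taxon U,Taxon N)) (rooted by Outgroup) and count the minimum state changes it requires (Fitch parsimony):
Trait 1: 1; Trait 2: 2; Trait 3: 1; Trait 4: 2.
Total tree length = 6.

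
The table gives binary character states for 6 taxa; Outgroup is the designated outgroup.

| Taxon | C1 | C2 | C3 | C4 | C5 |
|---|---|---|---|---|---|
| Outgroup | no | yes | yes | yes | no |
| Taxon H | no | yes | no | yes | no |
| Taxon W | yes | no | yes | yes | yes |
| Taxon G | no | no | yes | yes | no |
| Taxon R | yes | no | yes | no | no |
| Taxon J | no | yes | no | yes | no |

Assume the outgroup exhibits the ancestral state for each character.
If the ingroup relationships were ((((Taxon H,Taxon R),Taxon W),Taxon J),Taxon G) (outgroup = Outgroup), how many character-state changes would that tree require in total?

9

Map each character onto ((((Taxon H,Taxon R),Taxon W),Taxon J),Taxon G) (rooted by Outgroup) and count the minimum state changes it requires (Fitch parsimony):
C1: 2; C2: 3; C3: 2; C4: 1; C5: 1.
Total tree length = 9.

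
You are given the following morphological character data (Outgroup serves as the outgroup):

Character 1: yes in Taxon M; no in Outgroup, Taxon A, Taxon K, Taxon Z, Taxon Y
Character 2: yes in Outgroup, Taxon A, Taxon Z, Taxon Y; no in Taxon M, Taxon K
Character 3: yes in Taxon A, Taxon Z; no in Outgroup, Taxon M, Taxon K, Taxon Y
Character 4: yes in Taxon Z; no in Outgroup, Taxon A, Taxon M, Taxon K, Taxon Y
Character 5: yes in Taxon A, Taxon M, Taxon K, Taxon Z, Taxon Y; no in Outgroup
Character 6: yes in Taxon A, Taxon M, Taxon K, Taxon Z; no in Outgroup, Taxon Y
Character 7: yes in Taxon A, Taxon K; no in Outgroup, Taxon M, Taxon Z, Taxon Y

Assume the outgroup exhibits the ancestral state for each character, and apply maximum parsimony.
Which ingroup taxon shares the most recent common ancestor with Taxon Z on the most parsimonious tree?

Taxon A

Character polarity is set by the outgroup: the derived state is whichever differs from the outgroup's state, so for Character 2 the derived state is 'no', and for the remaining characters it is 'yes'.
Character 1: derived state 'yes' in Taxon M only — an autapomorphy, so it tells us nothing about relationships among taxa.
Only Taxon K and Taxon M show the derived state 'no' for Character 2, supporting them as a clade.
Character 3 (derived state 'yes') is shared by Taxon A and Taxon Z — a synapomorphy uniting that clade.
Character 4 (derived state 'yes') is unique to Taxon Z (autapomorphy; uninformative for grouping).
All ingroup taxa share the derived state 'yes' for Character 5; it defines the ingroup but does not resolve relationships within it.
Character 6 (derived state 'yes') is shared by Taxon A, Taxon K, Taxon M, and Taxon Z — a synapomorphy uniting that clade.
Character 7 (state 'yes') occurs in Taxon A and Taxon K but conflicts with the nesting implied by the other characters — most parsimoniously interpreted as homoplasy.
Most parsimonious ingroup topology: (((Taxon A,Taxon Z),(Taxon M,Taxon K)),Taxon Y).
Taxon Z and Taxon A form a cherry on this tree, so they are sister taxa.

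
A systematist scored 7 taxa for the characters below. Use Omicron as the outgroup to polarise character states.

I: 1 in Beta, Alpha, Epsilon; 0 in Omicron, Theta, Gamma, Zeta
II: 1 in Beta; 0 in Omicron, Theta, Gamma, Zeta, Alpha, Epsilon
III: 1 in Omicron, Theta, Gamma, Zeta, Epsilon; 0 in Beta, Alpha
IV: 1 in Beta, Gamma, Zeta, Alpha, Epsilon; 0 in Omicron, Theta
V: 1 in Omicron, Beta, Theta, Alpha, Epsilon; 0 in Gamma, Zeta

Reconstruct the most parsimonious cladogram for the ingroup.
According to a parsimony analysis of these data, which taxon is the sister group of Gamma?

Character polarity is set by the outgroup: the derived state is whichever differs from the outgroup's state, so for III, V the derived state is '0', and for the remaining characters it is '1'.
I: derived state '1' in Alpha, Beta, and Epsilon only — synapomorphy for {Alpha, Beta, Epsilon}.
II (derived state '1') is unique to Beta (autapomorphy; uninformative for grouping).
III: derived state '0' in Alpha and Beta only — synapomorphy for {Alpha, Beta}.
IV (derived state '1') is shared by Alpha, Beta, Epsilon, Gamma, and Zeta — a synapomorphy uniting that clade.
V: derived state '0' in Gamma and Zeta only — synapomorphy for {Gamma, Zeta}.
Most parsimonious ingroup topology: ((((Beta,Alpha),Epsilon),(Gamma,Zeta)),Theta).
Gamma and Zeta form a cherry on this tree, so they are sister taxa.

Zeta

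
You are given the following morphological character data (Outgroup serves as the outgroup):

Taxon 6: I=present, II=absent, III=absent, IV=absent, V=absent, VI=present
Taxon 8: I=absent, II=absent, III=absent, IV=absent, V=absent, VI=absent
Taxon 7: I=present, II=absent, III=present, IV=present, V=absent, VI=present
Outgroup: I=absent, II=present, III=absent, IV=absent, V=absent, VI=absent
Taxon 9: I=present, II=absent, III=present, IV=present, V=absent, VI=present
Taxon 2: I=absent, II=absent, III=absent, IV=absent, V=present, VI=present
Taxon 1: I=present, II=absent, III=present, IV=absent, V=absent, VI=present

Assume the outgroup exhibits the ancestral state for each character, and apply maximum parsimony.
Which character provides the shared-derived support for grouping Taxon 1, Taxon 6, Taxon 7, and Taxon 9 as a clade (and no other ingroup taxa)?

Character polarity is set by the outgroup: the derived state is whichever differs from the outgroup's state, so for II the derived state is 'absent', and for the remaining characters it is 'present'.
I: derived state 'present' in Taxon 1, Taxon 6, Taxon 7, and Taxon 9 only — synapomorphy for {Taxon 1, Taxon 6, Taxon 7, Taxon 9}.
All ingroup taxa share the derived state 'absent' for II; it defines the ingroup but does not resolve relationships within it.
III: derived state 'present' in Taxon 1, Taxon 7, and Taxon 9 only — synapomorphy for {Taxon 1, Taxon 7, Taxon 9}.
Only Taxon 7 and Taxon 9 show the derived state 'present' for IV, supporting them as a clade.
V (derived state 'present') is unique to Taxon 2 (autapomorphy; uninformative for grouping).
VI (derived state 'present') is shared by Taxon 1, Taxon 2, Taxon 6, Taxon 7, and Taxon 9 — a synapomorphy uniting that clade.
Most parsimonious ingroup topology: (((Taxon 6,((Taxon 9,Taxon 7),Taxon 1)),Taxon 2),Taxon 8).
The clade {Taxon 1, Taxon 6, Taxon 7, Taxon 9} is supported by I: its derived state 'present' occurs in exactly those taxa and in no other taxon (including the outgroup).

I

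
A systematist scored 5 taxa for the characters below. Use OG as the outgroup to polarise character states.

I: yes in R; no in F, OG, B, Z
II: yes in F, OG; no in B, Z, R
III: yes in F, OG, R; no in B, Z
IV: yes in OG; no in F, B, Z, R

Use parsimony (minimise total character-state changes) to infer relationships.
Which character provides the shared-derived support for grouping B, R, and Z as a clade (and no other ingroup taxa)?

Character polarity is set by the outgroup: the derived state is whichever differs from the outgroup's state, so for II, III, IV the derived state is 'no', and for the remaining characters it is 'yes'.
I: derived state 'yes' in R only — an autapomorphy, so it tells us nothing about relationships among taxa.
II (derived state 'no') is shared by B, R, and Z — a synapomorphy uniting that clade.
III (derived state 'no') is shared by B and Z — a synapomorphy uniting that clade.
All ingroup taxa share the derived state 'no' for IV; it defines the ingroup but does not resolve relationships within it.
Most parsimonious ingroup topology: ((R,(Z,B)),F).
The clade {B, R, Z} is supported by II: its derived state 'no' occurs in exactly those taxa and in no other taxon (including the outgroup).

II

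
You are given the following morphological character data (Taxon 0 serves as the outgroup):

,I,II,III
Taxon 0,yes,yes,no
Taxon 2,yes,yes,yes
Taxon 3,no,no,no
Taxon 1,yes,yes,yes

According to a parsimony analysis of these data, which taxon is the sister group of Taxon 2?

Taxon 1

Character polarity is set by the outgroup: the derived state is whichever differs from the outgroup's state, so for I, II the derived state is 'no', and for the remaining characters it is 'yes'.
I: derived state 'no' in Taxon 3 only — an autapomorphy, so it tells us nothing about relationships among taxa.
II: derived state 'no' in Taxon 3 only — an autapomorphy, so it tells us nothing about relationships among taxa.
III: derived state 'yes' in Taxon 1 and Taxon 2 only — synapomorphy for {Taxon 1, Taxon 2}.
Most parsimonious ingroup topology: ((Taxon 2,Taxon 1),Taxon 3).
Taxon 2 and Taxon 1 form a cherry on this tree, so they are sister taxa.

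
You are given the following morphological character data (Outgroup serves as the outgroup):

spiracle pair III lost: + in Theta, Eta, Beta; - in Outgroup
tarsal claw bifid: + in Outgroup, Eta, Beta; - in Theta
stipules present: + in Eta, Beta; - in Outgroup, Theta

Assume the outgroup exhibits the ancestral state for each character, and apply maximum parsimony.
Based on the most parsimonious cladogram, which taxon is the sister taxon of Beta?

Eta

Character polarity is set by the outgroup: the derived state is whichever differs from the outgroup's state, so for tarsal claw bifid the derived state is '-', and for the remaining characters it is '+'.
All ingroup taxa share the derived state '+' for spiracle pair III lost; it defines the ingroup but does not resolve relationships within it.
tarsal claw bifid: derived state '-' in Theta only — an autapomorphy, so it tells us nothing about relationships among taxa.
stipules present (derived state '+') is shared by Beta and Eta — a synapomorphy uniting that clade.
Most parsimonious ingroup topology: (Theta,(Eta,Beta)).
Beta and Eta form a cherry on this tree, so they are sister taxa.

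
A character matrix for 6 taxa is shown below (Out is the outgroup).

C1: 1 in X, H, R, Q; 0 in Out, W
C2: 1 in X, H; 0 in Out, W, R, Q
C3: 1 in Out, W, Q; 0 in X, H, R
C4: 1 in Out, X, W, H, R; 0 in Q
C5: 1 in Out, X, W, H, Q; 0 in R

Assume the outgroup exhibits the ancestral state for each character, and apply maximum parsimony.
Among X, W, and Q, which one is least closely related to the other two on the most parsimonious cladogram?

Character polarity is set by the outgroup: the derived state is whichever differs from the outgroup's state, so for C3, C4, C5 the derived state is '0', and for the remaining characters it is '1'.
C1: derived state '1' in H, Q, R, and X only — synapomorphy for {H, Q, R, X}.
Only H and X show the derived state '1' for C2, supporting them as a clade.
C3: derived state '0' in H, R, and X only — synapomorphy for {H, R, X}.
C4 (derived state '0') is unique to Q (autapomorphy; uninformative for grouping).
C5: derived state '0' in R only — an autapomorphy, so it tells us nothing about relationships among taxa.
Most parsimonious ingroup topology: ((((X,H),R),Q),W).
Q and X share a more recent common ancestor with each other than either does with W, so W is the least closely related of the three.

W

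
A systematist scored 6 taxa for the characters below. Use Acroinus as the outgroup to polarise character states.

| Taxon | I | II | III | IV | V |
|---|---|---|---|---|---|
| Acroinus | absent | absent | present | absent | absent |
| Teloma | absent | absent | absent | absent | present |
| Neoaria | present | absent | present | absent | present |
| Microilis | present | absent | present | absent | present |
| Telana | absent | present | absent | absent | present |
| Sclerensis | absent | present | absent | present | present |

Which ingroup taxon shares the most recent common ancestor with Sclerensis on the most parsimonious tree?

Character polarity is set by the outgroup: the derived state is whichever differs from the outgroup's state, so for III the derived state is 'absent', and for the remaining characters it is 'present'.
Only Microilis and Neoaria show the derived state 'present' for I, supporting them as a clade.
II: derived state 'present' in Sclerensis and Telana only — synapomorphy for {Sclerensis, Telana}.
III: derived state 'absent' in Sclerensis, Telana, and Teloma only — synapomorphy for {Sclerensis, Telana, Teloma}.
IV: derived state 'present' in Sclerensis only — an autapomorphy, so it tells us nothing about relationships among taxa.
All ingroup taxa share the derived state 'present' for V; it defines the ingroup but does not resolve relationships within it.
Most parsimonious ingroup topology: ((Teloma,(Telana,Sclerensis)),(Neoaria,Microilis)).
Sclerensis and Telana form a cherry on this tree, so they are sister taxa.

Telana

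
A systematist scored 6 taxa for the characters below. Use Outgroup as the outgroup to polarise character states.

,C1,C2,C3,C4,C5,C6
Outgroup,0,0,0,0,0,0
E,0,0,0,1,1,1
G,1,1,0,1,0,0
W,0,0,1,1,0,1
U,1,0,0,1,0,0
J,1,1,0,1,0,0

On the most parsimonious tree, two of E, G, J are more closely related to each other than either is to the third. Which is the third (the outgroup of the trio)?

The outgroup has state '0' for every character, so '1' is the derived state throughout.
C1: derived state '1' in G, J, and U only — synapomorphy for {G, J, U}.
Only G and J show the derived state '1' for C2, supporting them as a clade.
C3 (derived state '1') is unique to W (autapomorphy; uninformative for grouping).
All ingroup taxa share the derived state '1' for C4; it defines the ingroup but does not resolve relationships within it.
C5 (derived state '1') is unique to E (autapomorphy; uninformative for grouping).
Only E and W show the derived state '1' for C6, supporting them as a clade.
Most parsimonious ingroup topology: ((E,W),((G,J),U)).
G and J share a more recent common ancestor with each other than either does with E, so E is the least closely related of the three.

E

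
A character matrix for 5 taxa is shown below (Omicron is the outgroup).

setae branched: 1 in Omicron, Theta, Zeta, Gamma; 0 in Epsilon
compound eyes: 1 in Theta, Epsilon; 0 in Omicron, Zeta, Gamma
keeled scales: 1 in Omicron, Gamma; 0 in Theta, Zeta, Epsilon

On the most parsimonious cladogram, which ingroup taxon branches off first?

Gamma

Character polarity is set by the outgroup: the derived state is whichever differs from the outgroup's state, so for setae branched, keeled scales the derived state is '0', and for the remaining characters it is '1'.
setae branched (derived state '0') is unique to Epsilon (autapomorphy; uninformative for grouping).
Only Epsilon and Theta show the derived state '1' for compound eyes, supporting them as a clade.
keeled scales (derived state '0') is shared by Epsilon, Theta, and Zeta — a synapomorphy uniting that clade.
Most parsimonious ingroup topology: (((Theta,Epsilon),Zeta),Gamma).
Gamma is sister to the clade containing all other ingroup taxa, so it is the earliest-diverging (most basal) ingroup lineage.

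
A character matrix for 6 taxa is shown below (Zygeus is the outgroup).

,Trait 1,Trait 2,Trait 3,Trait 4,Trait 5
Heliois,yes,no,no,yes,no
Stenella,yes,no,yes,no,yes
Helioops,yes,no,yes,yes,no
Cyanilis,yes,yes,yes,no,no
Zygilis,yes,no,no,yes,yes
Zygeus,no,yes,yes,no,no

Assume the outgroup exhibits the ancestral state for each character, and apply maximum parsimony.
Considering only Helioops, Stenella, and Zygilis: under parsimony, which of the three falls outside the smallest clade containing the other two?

Stenella

Character polarity is set by the outgroup: the derived state is whichever differs from the outgroup's state, so for Trait 2, Trait 3 the derived state is 'no', and for the remaining characters it is 'yes'.
Trait 1 (derived state 'yes') is shared by all ingroup taxa — unites the whole ingroup.
Trait 2: derived state 'no' in Heliois, Helioops, Stenella, and Zygilis only — synapomorphy for {Heliois, Helioops, Stenella, Zygilis}.
Trait 3: derived state 'no' in Heliois and Zygilis only — synapomorphy for {Heliois, Zygilis}.
Trait 4: derived state 'yes' in Heliois, Helioops, and Zygilis only — synapomorphy for {Heliois, Helioops, Zygilis}.
Trait 5 (state 'yes') occurs in Stenella and Zygilis but conflicts with the nesting implied by the other characters — most parsimoniously interpreted as homoplasy.
Most parsimonious ingroup topology: (((Helioops,(Heliois,Zygilis)),Stenella),Cyanilis).
Helioops and Zygilis share a more recent common ancestor with each other than either does with Stenella, so Stenella is the least closely related of the three.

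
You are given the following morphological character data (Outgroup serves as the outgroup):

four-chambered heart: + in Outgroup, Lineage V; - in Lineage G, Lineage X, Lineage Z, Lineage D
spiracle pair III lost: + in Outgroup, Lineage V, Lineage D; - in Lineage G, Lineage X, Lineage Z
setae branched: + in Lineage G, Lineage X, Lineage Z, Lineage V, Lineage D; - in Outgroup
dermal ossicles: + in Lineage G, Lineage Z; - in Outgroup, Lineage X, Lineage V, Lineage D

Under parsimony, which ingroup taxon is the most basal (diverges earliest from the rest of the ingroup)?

Lineage V

Character polarity is set by the outgroup: the derived state is whichever differs from the outgroup's state, so for four-chambered heart, spiracle pair III lost the derived state is '-', and for the remaining characters it is '+'.
four-chambered heart (derived state '-') is shared by Lineage D, Lineage G, Lineage X, and Lineage Z — a synapomorphy uniting that clade.
spiracle pair III lost: derived state '-' in Lineage G, Lineage X, and Lineage Z only — synapomorphy for {Lineage G, Lineage X, Lineage Z}.
setae branched (derived state '+') is shared by all ingroup taxa — unites the whole ingroup.
dermal ossicles (derived state '+') is shared by Lineage G and Lineage Z — a synapomorphy uniting that clade.
Most parsimonious ingroup topology: ((((Lineage G,Lineage Z),Lineage X),Lineage D),Lineage V).
Lineage V is sister to the clade containing all other ingroup taxa, so it is the earliest-diverging (most basal) ingroup lineage.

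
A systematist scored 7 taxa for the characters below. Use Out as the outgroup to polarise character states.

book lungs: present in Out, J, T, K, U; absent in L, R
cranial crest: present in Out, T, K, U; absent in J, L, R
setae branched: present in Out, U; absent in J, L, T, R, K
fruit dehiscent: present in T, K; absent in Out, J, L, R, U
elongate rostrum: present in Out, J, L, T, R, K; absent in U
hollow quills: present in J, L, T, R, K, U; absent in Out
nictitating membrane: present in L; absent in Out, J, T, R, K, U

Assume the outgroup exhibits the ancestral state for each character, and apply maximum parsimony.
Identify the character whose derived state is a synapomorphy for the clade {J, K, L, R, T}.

Character polarity is set by the outgroup: the derived state is whichever differs from the outgroup's state, so for book lungs, cranial crest, setae branched, elongate rostrum the derived state is 'absent', and for the remaining characters it is 'present'.
Only L and R show the derived state 'absent' for book lungs, supporting them as a clade.
Only J, L, and R show the derived state 'absent' for cranial crest, supporting them as a clade.
setae branched: derived state 'absent' in J, K, L, R, and T only — synapomorphy for {J, K, L, R, T}.
fruit dehiscent: derived state 'present' in K and T only — synapomorphy for {K, T}.
elongate rostrum (derived state 'absent') is unique to U (autapomorphy; uninformative for grouping).
All ingroup taxa share the derived state 'present' for hollow quills; it defines the ingroup but does not resolve relationships within it.
nictitating membrane (derived state 'present') is unique to L (autapomorphy; uninformative for grouping).
Most parsimonious ingroup topology: (((J,(L,R)),(T,K)),U).
The clade {J, K, L, R, T} is supported by setae branched: its derived state 'absent' occurs in exactly those taxa and in no other taxon (including the outgroup).

setae branched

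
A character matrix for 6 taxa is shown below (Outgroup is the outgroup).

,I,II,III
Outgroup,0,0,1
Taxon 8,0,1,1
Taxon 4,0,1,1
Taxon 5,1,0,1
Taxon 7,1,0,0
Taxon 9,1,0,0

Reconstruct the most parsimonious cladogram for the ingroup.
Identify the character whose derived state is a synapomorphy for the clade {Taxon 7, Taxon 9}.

III

Character polarity is set by the outgroup: the derived state is whichever differs from the outgroup's state, so for III the derived state is '0', and for the remaining characters it is '1'.
Only Taxon 5, Taxon 7, and Taxon 9 show the derived state '1' for I, supporting them as a clade.
II: derived state '1' in Taxon 4 and Taxon 8 only — synapomorphy for {Taxon 4, Taxon 8}.
III (derived state '0') is shared by Taxon 7 and Taxon 9 — a synapomorphy uniting that clade.
Most parsimonious ingroup topology: ((Taxon 8,Taxon 4),(Taxon 5,(Taxon 7,Taxon 9))).
The clade {Taxon 7, Taxon 9} is supported by III: its derived state '0' occurs in exactly those taxa and in no other taxon (including the outgroup).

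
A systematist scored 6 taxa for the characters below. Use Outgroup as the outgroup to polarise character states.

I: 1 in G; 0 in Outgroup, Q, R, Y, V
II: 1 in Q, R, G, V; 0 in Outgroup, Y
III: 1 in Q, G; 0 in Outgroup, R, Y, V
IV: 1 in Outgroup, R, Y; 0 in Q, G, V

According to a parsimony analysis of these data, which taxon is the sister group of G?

Q

Character polarity is set by the outgroup: the derived state is whichever differs from the outgroup's state, so for IV the derived state is '0', and for the remaining characters it is '1'.
I (derived state '1') is unique to G (autapomorphy; uninformative for grouping).
II: derived state '1' in G, Q, R, and V only — synapomorphy for {G, Q, R, V}.
III (derived state '1') is shared by G and Q — a synapomorphy uniting that clade.
Only G, Q, and V show the derived state '0' for IV, supporting them as a clade.
Most parsimonious ingroup topology: ((((Q,G),V),R),Y).
G and Q form a cherry on this tree, so they are sister taxa.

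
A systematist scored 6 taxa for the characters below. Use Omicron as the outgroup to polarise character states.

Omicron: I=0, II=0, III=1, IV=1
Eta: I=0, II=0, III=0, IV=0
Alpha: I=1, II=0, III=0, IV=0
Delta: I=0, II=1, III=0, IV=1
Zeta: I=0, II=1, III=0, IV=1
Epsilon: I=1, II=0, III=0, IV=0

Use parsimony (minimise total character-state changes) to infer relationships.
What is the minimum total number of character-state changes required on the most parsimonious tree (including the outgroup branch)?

4

Character polarity is set by the outgroup: the derived state is whichever differs from the outgroup's state, so for III, IV the derived state is '0', and for the remaining characters it is '1'.
I: derived state '1' in Alpha and Epsilon only — synapomorphy for {Alpha, Epsilon}.
II (derived state '1') is shared by Delta and Zeta — a synapomorphy uniting that clade.
All ingroup taxa share the derived state '0' for III; it defines the ingroup but does not resolve relationships within it.
IV (derived state '0') is shared by Alpha, Epsilon, and Eta — a synapomorphy uniting that clade.
Most parsimonious ingroup topology: ((Eta,(Alpha,Epsilon)),(Delta,Zeta)).
Changes per character on this tree: I: 1; II: 1; III: 1; IV: 1.
Total = 4.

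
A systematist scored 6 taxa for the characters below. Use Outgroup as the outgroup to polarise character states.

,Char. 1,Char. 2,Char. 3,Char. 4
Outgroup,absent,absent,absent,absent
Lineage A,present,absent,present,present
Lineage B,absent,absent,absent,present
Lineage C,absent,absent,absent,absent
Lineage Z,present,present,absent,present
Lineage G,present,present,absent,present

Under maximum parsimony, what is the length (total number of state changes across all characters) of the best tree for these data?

4

The outgroup has state 'absent' for every character, so 'present' is the derived state throughout.
Char. 1 (derived state 'present') is shared by Lineage A, Lineage G, and Lineage Z — a synapomorphy uniting that clade.
Only Lineage G and Lineage Z show the derived state 'present' for Char. 2, supporting them as a clade.
Char. 3: derived state 'present' in Lineage A only — an autapomorphy, so it tells us nothing about relationships among taxa.
Char. 4 (derived state 'present') is shared by Lineage A, Lineage B, Lineage G, and Lineage Z — a synapomorphy uniting that clade.
Most parsimonious ingroup topology: (((Lineage A,(Lineage Z,Lineage G)),Lineage B),Lineage C).
Changes per character on this tree: Char. 1: 1; Char. 2: 1; Char. 3: 1; Char. 4: 1.
Total = 4.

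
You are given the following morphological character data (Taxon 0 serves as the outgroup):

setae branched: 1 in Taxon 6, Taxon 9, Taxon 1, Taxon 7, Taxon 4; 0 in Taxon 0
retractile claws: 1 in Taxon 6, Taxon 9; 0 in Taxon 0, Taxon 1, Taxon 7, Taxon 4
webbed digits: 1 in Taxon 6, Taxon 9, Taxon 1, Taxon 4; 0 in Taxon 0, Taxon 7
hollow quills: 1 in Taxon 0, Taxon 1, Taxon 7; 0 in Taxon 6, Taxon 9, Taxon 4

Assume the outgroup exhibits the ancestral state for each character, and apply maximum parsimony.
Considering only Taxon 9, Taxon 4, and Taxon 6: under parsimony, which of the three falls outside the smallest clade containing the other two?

Character polarity is set by the outgroup: the derived state is whichever differs from the outgroup's state, so for hollow quills the derived state is '0', and for the remaining characters it is '1'.
setae branched (derived state '1') is shared by all ingroup taxa — unites the whole ingroup.
Only Taxon 6 and Taxon 9 show the derived state '1' for retractile claws, supporting them as a clade.
webbed digits: derived state '1' in Taxon 1, Taxon 4, Taxon 6, and Taxon 9 only — synapomorphy for {Taxon 1, Taxon 4, Taxon 6, Taxon 9}.
Only Taxon 4, Taxon 6, and Taxon 9 show the derived state '0' for hollow quills, supporting them as a clade.
Most parsimonious ingroup topology: ((((Taxon 6,Taxon 9),Taxon 4),Taxon 1),Taxon 7).
Taxon 6 and Taxon 9 share a more recent common ancestor with each other than either does with Taxon 4, so Taxon 4 is the least closely related of the three.

Taxon 4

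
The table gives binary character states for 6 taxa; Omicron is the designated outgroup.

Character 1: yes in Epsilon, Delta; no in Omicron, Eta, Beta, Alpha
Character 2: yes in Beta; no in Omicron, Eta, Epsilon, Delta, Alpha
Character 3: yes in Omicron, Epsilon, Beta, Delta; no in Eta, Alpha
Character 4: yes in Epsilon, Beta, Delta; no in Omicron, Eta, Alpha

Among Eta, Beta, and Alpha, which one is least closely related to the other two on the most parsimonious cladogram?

Character polarity is set by the outgroup: the derived state is whichever differs from the outgroup's state, so for Character 3 the derived state is 'no', and for the remaining characters it is 'yes'.
Character 1 (derived state 'yes') is shared by Delta and Epsilon — a synapomorphy uniting that clade.
Character 2 (derived state 'yes') is unique to Beta (autapomorphy; uninformative for grouping).
Character 3: derived state 'no' in Alpha and Eta only — synapomorphy for {Alpha, Eta}.
Only Beta, Delta, and Epsilon show the derived state 'yes' for Character 4, supporting them as a clade.
Most parsimonious ingroup topology: ((Eta,Alpha),((Epsilon,Delta),Beta)).
Eta and Alpha share a more recent common ancestor with each other than either does with Beta, so Beta is the least closely related of the three.

Beta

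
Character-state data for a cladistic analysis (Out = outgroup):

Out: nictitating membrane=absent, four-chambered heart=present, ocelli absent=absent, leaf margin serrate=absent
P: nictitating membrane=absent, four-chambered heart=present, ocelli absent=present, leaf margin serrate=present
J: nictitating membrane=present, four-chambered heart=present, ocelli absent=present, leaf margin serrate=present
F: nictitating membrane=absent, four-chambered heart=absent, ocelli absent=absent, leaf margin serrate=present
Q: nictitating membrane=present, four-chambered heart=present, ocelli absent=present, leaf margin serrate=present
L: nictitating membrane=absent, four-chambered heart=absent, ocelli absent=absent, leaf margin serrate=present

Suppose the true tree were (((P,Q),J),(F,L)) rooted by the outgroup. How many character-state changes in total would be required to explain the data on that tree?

5

Map each character onto (((P,Q),J),(F,L)) (rooted by Out) and count the minimum state changes it requires (Fitch parsimony):
nictitating membrane: 2; four-chambered heart: 1; ocelli absent: 1; leaf margin serrate: 1.
Total tree length = 5.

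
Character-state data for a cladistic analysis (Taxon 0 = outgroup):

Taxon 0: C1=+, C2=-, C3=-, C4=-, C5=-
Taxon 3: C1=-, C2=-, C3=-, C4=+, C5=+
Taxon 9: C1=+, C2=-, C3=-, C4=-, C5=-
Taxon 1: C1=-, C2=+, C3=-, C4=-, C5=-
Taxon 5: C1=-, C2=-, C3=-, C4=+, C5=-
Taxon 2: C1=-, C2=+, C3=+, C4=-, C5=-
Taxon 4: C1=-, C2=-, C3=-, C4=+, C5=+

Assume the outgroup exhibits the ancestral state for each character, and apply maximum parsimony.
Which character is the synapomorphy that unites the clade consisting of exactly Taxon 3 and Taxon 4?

Character polarity is set by the outgroup: the derived state is whichever differs from the outgroup's state, so for C1 the derived state is '-', and for the remaining characters it is '+'.
C1 (derived state '-') is shared by Taxon 1, Taxon 2, Taxon 3, Taxon 4, and Taxon 5 — a synapomorphy uniting that clade.
C2 (derived state '+') is shared by Taxon 1 and Taxon 2 — a synapomorphy uniting that clade.
C3: derived state '+' in Taxon 2 only — an autapomorphy, so it tells us nothing about relationships among taxa.
C4 (derived state '+') is shared by Taxon 3, Taxon 4, and Taxon 5 — a synapomorphy uniting that clade.
C5 (derived state '+') is shared by Taxon 3 and Taxon 4 — a synapomorphy uniting that clade.
Most parsimonious ingroup topology: ((((Taxon 3,Taxon 4),Taxon 5),(Taxon 1,Taxon 2)),Taxon 9).
The clade {Taxon 3, Taxon 4} is supported by C5: its derived state '+' occurs in exactly those taxa and in no other taxon (including the outgroup).

C5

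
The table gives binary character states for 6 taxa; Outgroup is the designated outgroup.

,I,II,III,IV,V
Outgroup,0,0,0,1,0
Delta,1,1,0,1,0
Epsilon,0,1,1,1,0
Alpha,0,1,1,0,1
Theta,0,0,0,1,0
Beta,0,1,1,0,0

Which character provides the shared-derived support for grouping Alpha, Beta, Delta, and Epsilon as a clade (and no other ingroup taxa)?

II

Character polarity is set by the outgroup: the derived state is whichever differs from the outgroup's state, so for IV the derived state is '0', and for the remaining characters it is '1'.
I (derived state '1') is unique to Delta (autapomorphy; uninformative for grouping).
II (derived state '1') is shared by Alpha, Beta, Delta, and Epsilon — a synapomorphy uniting that clade.
III: derived state '1' in Alpha, Beta, and Epsilon only — synapomorphy for {Alpha, Beta, Epsilon}.
IV: derived state '0' in Alpha and Beta only — synapomorphy for {Alpha, Beta}.
V (derived state '1') is unique to Alpha (autapomorphy; uninformative for grouping).
Most parsimonious ingroup topology: ((Delta,(Epsilon,(Alpha,Beta))),Theta).
The clade {Alpha, Beta, Delta, Epsilon} is supported by II: its derived state '1' occurs in exactly those taxa and in no other taxon (including the outgroup).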